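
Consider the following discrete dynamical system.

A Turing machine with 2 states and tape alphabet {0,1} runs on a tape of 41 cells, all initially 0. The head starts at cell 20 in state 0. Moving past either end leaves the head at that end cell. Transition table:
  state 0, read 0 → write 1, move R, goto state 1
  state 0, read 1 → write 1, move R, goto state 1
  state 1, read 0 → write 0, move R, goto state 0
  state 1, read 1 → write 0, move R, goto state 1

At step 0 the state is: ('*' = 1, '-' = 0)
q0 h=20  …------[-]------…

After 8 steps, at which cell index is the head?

28

k=0  q0 h=20  …------[-]------…
k=1  q1 h=21  …-----*[-]------…
k=2  q0 h=22  …----*-[-]------…
k=3  q1 h=23  …---*-*[-]------…
k=4  q0 h=24  …--*-*-[-]------…
k=5  q1 h=25  …-*-*-*[-]------…
k=6  q0 h=26  …*-*-*-[-]------…
k=7  q1 h=27  …-*-*-*[-]------…
k=8  q0 h=28  …*-*-*-[-]------…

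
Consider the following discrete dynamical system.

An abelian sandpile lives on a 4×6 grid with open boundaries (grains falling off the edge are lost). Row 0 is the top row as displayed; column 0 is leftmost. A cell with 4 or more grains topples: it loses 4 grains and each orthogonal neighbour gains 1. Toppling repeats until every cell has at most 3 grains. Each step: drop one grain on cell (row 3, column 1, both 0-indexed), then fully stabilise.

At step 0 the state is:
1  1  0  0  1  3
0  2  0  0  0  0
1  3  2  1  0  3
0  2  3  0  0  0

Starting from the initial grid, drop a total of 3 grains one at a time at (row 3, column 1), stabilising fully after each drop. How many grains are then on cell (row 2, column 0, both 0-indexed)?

2

k=0  1  1  0  0  1  3
0  2  0  0  0  0
1  3  2  1  0  3
0  2  3  0  0  0
k=1  1  1  0  0  1  3
0  2  0  0  0  0
1  3  2  1  0  3
0  3  3  0  0  0
k=2  1  1  0  0  1  3
0  3  1  0  0  0
2  1  0  2  0  3
1  2  1  1  0  0
k=3  1  1  0  0  1  3
0  3  1  0  0  0
2  1  0  2  0  3
1  3  1  1  0  0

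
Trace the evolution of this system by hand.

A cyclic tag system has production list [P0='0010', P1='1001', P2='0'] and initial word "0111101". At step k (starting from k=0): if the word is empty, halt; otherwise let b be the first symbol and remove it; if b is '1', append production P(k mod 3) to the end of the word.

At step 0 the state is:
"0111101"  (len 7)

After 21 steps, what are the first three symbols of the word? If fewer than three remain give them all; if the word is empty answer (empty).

010

step 0: "0111101"  (len 7)
step 1: "111101"  (len 6)
step 2: "111011001"  (len 9)
step 3: "110110010"  (len 9)
step 4: "101100100010"  (len 12)
step 5: "011001000101001"  (len 15)
step 6: "11001000101001"  (len 14)
step 7: "10010001010010010"  (len 17)
step 8: "00100010100100101001"  (len 20)
step 9: "0100010100100101001"  (len 19)
step 10: "100010100100101001"  (len 18)
step 11: "000101001001010011001"  (len 21)
step 12: "00101001001010011001"  (len 20)
step 13: "0101001001010011001"  (len 19)
step 14: "101001001010011001"  (len 18)
step 15: "010010010100110010"  (len 18)
step 16: "10010010100110010"  (len 17)
step 17: "00100101001100101001"  (len 20)
step 18: "0100101001100101001"  (len 19)
step 19: "100101001100101001"  (len 18)
step 20: "001010011001010011001"  (len 21)
step 21: "01010011001010011001"  (len 20)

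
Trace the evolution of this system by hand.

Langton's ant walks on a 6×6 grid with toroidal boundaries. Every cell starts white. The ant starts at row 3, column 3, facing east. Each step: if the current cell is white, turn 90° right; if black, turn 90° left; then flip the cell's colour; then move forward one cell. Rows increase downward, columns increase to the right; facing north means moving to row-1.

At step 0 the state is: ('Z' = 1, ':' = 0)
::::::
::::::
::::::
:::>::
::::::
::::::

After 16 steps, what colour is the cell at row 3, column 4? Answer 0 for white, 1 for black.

1

t=0: ::::::
::::::
::::::
:::>::
::::::
::::::
t=1: ::::::
::::::
::::::
:::Z::
:::v::
::::::
t=2: ::::::
::::::
::::::
:::Z::
::<Z::
::::::
t=3: ::::::
::::::
::::::
::^Z::
::ZZ::
::::::
t=4: ::::::
::::::
::::::
::Z>::
::ZZ::
::::::
t=5: ::::::
::::::
:::^::
::Z:::
::ZZ::
::::::
t=6: ::::::
::::::
:::Z>:
::Z:::
::ZZ::
::::::
t=7: ::::::
::::::
:::ZZ:
::Z:v:
::ZZ::
::::::
t=8: ::::::
::::::
:::ZZ:
::Z<Z:
::ZZ::
::::::
t=9: ::::::
::::::
:::^Z:
::ZZZ:
::ZZ::
::::::
t=10: ::::::
::::::
::<:Z:
::ZZZ:
::ZZ::
::::::
t=11: ::::::
::^:::
::Z:Z:
::ZZZ:
::ZZ::
::::::
t=12: ::::::
::Z>::
::Z:Z:
::ZZZ:
::ZZ::
::::::
t=13: ::::::
::ZZ::
::ZvZ:
::ZZZ:
::ZZ::
::::::
t=14: ::::::
::ZZ::
::<ZZ:
::ZZZ:
::ZZ::
::::::
t=15: ::::::
::ZZ::
:::ZZ:
::vZZ:
::ZZ::
::::::
t=16: ::::::
::ZZ::
:::ZZ:
:::>Z:
::ZZ::
::::::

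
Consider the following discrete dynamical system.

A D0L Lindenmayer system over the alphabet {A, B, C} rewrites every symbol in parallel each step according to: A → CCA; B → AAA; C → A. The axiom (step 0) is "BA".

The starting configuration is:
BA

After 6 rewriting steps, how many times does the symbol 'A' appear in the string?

step 0: BA
step 1: AAACCA
step 2: CCACCACCAAACCA
step 3: AACCAAACCAAACCACCACCAAACCA
step 4: CCACCAAACCACCACCAAACCACCACCAAACCAAACCAAACCACCACCAAACCA
step 5: AACCAAACCACCACCAAACCAAACCAAACCACCACCAAACCAAACCAAACCACCACCAAACCACCACCAAACCACCACCAAACCAAACCAAACCACCACCAAACCA
step 6: CCACCAAACCACCACCAAACCAAACCAAACCACCACCAAACCACCACCAAACCACCAC…ACCACCACCAAACCACCACCAAACCACCACCAAACCAAACCAAACCACCACCAAACCA  (len 214)

106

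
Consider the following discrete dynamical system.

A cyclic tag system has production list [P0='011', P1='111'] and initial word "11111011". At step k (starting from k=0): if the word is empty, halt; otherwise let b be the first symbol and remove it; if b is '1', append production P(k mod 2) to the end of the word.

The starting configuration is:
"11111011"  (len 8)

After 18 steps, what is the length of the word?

35

[0] "11111011"  (len 8)
[1] "1111011011"  (len 10)
[2] "111011011111"  (len 12)
[3] "11011011111011"  (len 14)
[4] "1011011111011111"  (len 16)
[5] "011011111011111011"  (len 18)
[6] "11011111011111011"  (len 17)
[7] "1011111011111011011"  (len 19)
[8] "011111011111011011111"  (len 21)
[9] "11111011111011011111"  (len 20)
[10] "1111011111011011111111"  (len 22)
[11] "111011111011011111111011"  (len 24)
[12] "11011111011011111111011111"  (len 26)
[13] "1011111011011111111011111011"  (len 28)
[14] "011111011011111111011111011111"  (len 30)
[15] "11111011011111111011111011111"  (len 29)
[16] "1111011011111111011111011111111"  (len 31)
[17] "111011011111111011111011111111011"  (len 33)
[18] "11011011111111011111011111111011111"  (len 35)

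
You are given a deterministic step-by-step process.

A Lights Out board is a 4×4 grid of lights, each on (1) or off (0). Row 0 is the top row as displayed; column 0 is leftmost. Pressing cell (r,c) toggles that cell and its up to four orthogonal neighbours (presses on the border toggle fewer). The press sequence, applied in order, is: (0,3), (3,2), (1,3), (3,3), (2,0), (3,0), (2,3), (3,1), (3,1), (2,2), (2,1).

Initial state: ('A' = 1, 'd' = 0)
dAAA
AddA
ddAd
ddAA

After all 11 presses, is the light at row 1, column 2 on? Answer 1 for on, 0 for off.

0

t=0: dAAA
AddA
ddAd
ddAA
t=1: dAdd
Addd
ddAd
ddAA
t=2: dAdd
Addd
dddd
dAdd
t=3: dAdA
AdAA
dddA
dAdd
t=4: dAdA
AdAA
dddd
dAAA
t=5: dAdA
ddAA
AAdd
AAAA
t=6: dAdA
ddAA
dAdd
ddAA
t=7: dAdA
ddAd
dAAA
ddAd
t=8: dAdA
ddAd
ddAA
AAdd
t=9: dAdA
ddAd
dAAA
ddAd
t=10: dAdA
dddd
dddd
dddd
t=11: dAdA
dAdd
AAAd
dAdd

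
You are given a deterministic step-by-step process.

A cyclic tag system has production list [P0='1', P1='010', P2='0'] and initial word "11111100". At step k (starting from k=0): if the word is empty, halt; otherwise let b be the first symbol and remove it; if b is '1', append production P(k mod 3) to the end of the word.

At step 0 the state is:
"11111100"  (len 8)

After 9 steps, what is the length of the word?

[0] "11111100"  (len 8)
[1] "11111001"  (len 8)
[2] "1111001010"  (len 10)
[3] "1110010100"  (len 10)
[4] "1100101001"  (len 10)
[5] "100101001010"  (len 12)
[6] "001010010100"  (len 12)
[7] "01010010100"  (len 11)
[8] "1010010100"  (len 10)
[9] "0100101000"  (len 10)

10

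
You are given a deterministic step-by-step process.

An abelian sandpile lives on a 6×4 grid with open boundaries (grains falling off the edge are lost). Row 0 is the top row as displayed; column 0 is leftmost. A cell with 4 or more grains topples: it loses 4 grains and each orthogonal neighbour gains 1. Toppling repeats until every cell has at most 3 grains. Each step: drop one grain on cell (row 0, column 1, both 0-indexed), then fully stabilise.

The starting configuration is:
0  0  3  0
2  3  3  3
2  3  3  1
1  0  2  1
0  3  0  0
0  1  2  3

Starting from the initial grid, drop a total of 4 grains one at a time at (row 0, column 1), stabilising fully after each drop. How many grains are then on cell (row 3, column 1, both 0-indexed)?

1

0) 0  0  3  0
2  3  3  3
2  3  3  1
1  0  2  1
0  3  0  0
0  1  2  3
1) 0  1  3  0
2  3  3  3
2  3  3  1
1  0  2  1
0  3  0  0
0  1  2  3
2) 0  2  3  0
2  3  3  3
2  3  3  1
1  0  2  1
0  3  0  0
0  1  2  3
3) 0  3  3  0
2  3  3  3
2  3  3  1
1  0  2  1
0  3  0  0
0  1  2  3
4) 1  2  1  2
3  2  3  0
3  1  1  3
1  1  3  1
0  3  0  0
0  1  2  3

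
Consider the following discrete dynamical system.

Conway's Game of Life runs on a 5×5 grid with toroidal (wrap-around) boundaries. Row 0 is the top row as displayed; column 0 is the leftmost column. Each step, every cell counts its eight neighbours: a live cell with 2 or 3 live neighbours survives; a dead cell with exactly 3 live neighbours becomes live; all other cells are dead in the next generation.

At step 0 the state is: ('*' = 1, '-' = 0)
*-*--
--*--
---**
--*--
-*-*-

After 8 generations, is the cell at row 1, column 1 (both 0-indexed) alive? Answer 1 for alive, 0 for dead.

0

0) *-*--
--*--
---**
--*--
-*-*-
1) --**-
-**-*
--**-
--*-*
-*-*-
2) *---*
-*--*
*---*
-*--*
-*--*
3) -*-**
-*-*-
-*-**
-*-**
-*-**
4) -*---
-*---
-*---
-*---
-*---
5) ***--
***--
***--
***--
***--
6) ---**
---**
---**
---**
---**
7) *-*--
*-*--
*-*--
*-*--
*-*--
8) *-***
*-***
*-***
*-***
*-***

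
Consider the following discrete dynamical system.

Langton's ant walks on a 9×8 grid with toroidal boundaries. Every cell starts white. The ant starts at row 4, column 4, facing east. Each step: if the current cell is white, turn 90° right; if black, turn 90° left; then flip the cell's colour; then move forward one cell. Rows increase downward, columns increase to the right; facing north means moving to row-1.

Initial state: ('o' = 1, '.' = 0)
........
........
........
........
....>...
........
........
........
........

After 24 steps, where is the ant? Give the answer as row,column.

2,2

[0] ........
........
........
........
....>...
........
........
........
........
[1] ........
........
........
........
....o...
....v...
........
........
........
[2] ........
........
........
........
....o...
...<o...
........
........
........
[3] ........
........
........
........
...^o...
...oo...
........
........
........
[4] ........
........
........
........
...o>...
...oo...
........
........
........
[5] ........
........
........
....^...
...o....
...oo...
........
........
........
[6] ........
........
........
....o>..
...o....
...oo...
........
........
........
[7] ........
........
........
....oo..
...o.v..
...oo...
........
........
........
[8] ........
........
........
....oo..
...o<o..
...oo...
........
........
........
[9] ........
........
........
....^o..
...ooo..
...oo...
........
........
........
[10] ........
........
........
...<.o..
...ooo..
...oo...
........
........
........
[11] ........
........
...^....
...o.o..
...ooo..
...oo...
........
........
........
[12] ........
........
...o>...
...o.o..
...ooo..
...oo...
........
........
........
[13] ........
........
...oo...
...ovo..
...ooo..
...oo...
........
........
........
[14] ........
........
...oo...
...<oo..
...ooo..
...oo...
........
........
........
[15] ........
........
...oo...
....oo..
...voo..
...oo...
........
........
........
[16] ........
........
...oo...
....oo..
....>o..
...oo...
........
........
........
[17] ........
........
...oo...
....^o..
.....o..
...oo...
........
........
........
[18] ........
........
...oo...
...<.o..
.....o..
...oo...
........
........
........
[19] ........
........
...^o...
...o.o..
.....o..
...oo...
........
........
........
[20] ........
........
..<.o...
...o.o..
.....o..
...oo...
........
........
........
[21] ........
..^.....
..o.o...
...o.o..
.....o..
...oo...
........
........
........
[22] ........
..o>....
..o.o...
...o.o..
.....o..
...oo...
........
........
........
[23] ........
..oo....
..ovo...
...o.o..
.....o..
...oo...
........
........
........
[24] ........
..oo....
..<oo...
...o.o..
.....o..
...oo...
........
........
........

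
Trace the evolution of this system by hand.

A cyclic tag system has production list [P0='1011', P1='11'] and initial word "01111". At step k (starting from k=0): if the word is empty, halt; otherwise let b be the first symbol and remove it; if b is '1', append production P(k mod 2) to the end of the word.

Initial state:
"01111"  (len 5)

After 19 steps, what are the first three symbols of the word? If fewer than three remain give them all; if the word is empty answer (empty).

step 0: "01111"  (len 5)
step 1: "1111"  (len 4)
step 2: "11111"  (len 5)
step 3: "11111011"  (len 8)
step 4: "111101111"  (len 9)
step 5: "111011111011"  (len 12)
step 6: "1101111101111"  (len 13)
step 7: "1011111011111011"  (len 16)
step 8: "01111101111101111"  (len 17)
step 9: "1111101111101111"  (len 16)
step 10: "11110111110111111"  (len 17)
step 11: "11101111101111111011"  (len 20)
step 12: "110111110111111101111"  (len 21)
step 13: "101111101111111011111011"  (len 24)
step 14: "0111110111111101111101111"  (len 25)
step 15: "111110111111101111101111"  (len 24)
step 16: "1111011111110111110111111"  (len 25)
step 17: "1110111111101111101111111011"  (len 28)
step 18: "11011111110111110111111101111"  (len 29)
step 19: "10111111101111101111111011111011"  (len 32)

101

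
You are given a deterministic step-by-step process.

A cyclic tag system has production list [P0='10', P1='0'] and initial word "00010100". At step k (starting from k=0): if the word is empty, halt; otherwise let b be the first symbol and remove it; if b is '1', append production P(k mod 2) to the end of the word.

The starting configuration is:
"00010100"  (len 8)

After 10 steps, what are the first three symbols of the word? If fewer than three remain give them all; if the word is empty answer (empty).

(empty)

0) "00010100"  (len 8)
1) "0010100"  (len 7)
2) "010100"  (len 6)
3) "10100"  (len 5)
4) "01000"  (len 5)
5) "1000"  (len 4)
6) "0000"  (len 4)
7) "000"  (len 3)
8) "00"  (len 2)
9) "0"  (len 1)
10) (halted — word empty)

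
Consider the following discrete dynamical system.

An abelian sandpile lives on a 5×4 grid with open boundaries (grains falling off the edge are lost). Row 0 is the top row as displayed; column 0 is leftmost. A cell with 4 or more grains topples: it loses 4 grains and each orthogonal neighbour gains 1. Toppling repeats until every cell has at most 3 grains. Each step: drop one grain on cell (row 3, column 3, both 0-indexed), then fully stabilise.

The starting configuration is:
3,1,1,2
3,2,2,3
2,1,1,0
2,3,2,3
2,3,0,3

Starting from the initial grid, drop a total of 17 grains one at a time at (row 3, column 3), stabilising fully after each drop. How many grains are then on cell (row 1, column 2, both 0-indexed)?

step 0: 3,1,1,2
3,2,2,3
2,1,1,0
2,3,2,3
2,3,0,3
step 1: 3,1,1,2
3,2,2,3
2,1,1,1
2,3,3,1
2,3,1,0
step 2: 3,1,1,2
3,2,2,3
2,1,1,1
2,3,3,2
2,3,1,0
step 3: 3,1,1,2
3,2,2,3
2,1,1,1
2,3,3,3
2,3,1,0
step 4: 3,1,1,2
3,2,2,3
2,2,2,2
3,1,1,1
3,0,3,1
step 5: 3,1,1,2
3,2,2,3
2,2,2,2
3,1,1,2
3,0,3,1
step 6: 3,1,1,2
3,2,2,3
2,2,2,2
3,1,1,3
3,0,3,1
step 7: 3,1,1,2
3,2,2,3
2,2,2,3
3,1,2,0
3,0,3,2
step 8: 3,1,1,2
3,2,2,3
2,2,2,3
3,1,2,1
3,0,3,2
step 9: 3,1,1,2
3,2,2,3
2,2,2,3
3,1,2,2
3,0,3,2
step 10: 3,1,1,2
3,2,2,3
2,2,2,3
3,1,2,3
3,0,3,2
step 11: 3,1,1,3
3,2,3,0
2,2,3,1
3,1,3,1
3,0,3,3
step 12: 3,1,1,3
3,2,3,0
2,2,3,1
3,1,3,2
3,0,3,3
step 13: 3,1,1,3
3,2,3,0
2,2,3,1
3,1,3,3
3,0,3,3
step 14: 3,1,2,3
3,3,0,1
2,3,1,3
3,2,2,2
3,1,1,1
step 15: 3,1,2,3
3,3,0,1
2,3,1,3
3,2,2,3
3,1,1,1
step 16: 3,1,2,3
3,3,0,2
2,3,2,0
3,2,3,1
3,1,1,2
step 17: 3,1,2,3
3,3,0,2
2,3,2,0
3,2,3,2
3,1,1,2

0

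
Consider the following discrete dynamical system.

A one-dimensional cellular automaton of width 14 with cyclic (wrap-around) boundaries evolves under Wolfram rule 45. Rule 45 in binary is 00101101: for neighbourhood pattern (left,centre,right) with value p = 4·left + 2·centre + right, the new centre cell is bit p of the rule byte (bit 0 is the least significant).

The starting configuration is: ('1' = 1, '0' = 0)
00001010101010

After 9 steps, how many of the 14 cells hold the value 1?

9

[0] 00001010101010
[1] 11101111111110
[2] 10011000000001
[3] 00010011111101
[4] 01010010000011
[5] 11110010111010
[6] 10000011100111
[7] 00111010000100
[8] 10100110110101
[9] 01100101101111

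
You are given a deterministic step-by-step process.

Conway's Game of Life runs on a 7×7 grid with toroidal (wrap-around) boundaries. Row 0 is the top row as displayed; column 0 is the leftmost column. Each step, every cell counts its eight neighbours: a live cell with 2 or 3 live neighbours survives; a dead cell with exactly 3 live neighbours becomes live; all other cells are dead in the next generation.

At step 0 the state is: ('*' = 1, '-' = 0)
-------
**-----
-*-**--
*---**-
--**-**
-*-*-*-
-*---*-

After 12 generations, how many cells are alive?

2

gen 0: -------
**-----
-*-**--
*---**-
--**-**
-*-*-*-
-*---*-
gen 1: **-----
***----
-******
**-----
****---
**-*-*-
--*-*--
gen 2: *--*---
----**-
---****
-----*-
---**--
*-----*
--***-*
gen 3: --*---*
-------
---*--*
------*
----***
*-*---*
-******
gen 4: ***-*-*
-------
-------
*---*-*
-------
--*----
----*--
gen 5: **-*-*-
**-----
-------
-------
-------
-------
*-*--*-
gen 6: ----*--
***---*
-------
-------
-------
-------
*-*-*--
gen 7: --*--**
**-----
**-----
-------
-------
-------
---*---
gen 8: ***---*
--*----
**-----
-------
-------
-------
-------
gen 9: ***----
--*---*
-*-----
-------
-------
-------
**-----
gen 10: --*---*
--*----
-------
-------
-------
-------
*-*----
gen 11: --**---
-------
-------
-------
-------
-------
-*-----
gen 12: --*----
-------
-------
-------
-------
-------
--*----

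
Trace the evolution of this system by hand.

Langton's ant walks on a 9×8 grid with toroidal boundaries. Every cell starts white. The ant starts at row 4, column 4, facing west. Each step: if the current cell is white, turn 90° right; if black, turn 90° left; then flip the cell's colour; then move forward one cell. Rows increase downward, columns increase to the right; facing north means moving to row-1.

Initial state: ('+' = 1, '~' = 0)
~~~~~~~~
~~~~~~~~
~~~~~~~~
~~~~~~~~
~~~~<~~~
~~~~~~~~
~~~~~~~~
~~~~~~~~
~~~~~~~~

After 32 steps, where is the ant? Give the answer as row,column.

[0] ~~~~~~~~
~~~~~~~~
~~~~~~~~
~~~~~~~~
~~~~<~~~
~~~~~~~~
~~~~~~~~
~~~~~~~~
~~~~~~~~
[1] ~~~~~~~~
~~~~~~~~
~~~~~~~~
~~~~^~~~
~~~~+~~~
~~~~~~~~
~~~~~~~~
~~~~~~~~
~~~~~~~~
[2] ~~~~~~~~
~~~~~~~~
~~~~~~~~
~~~~+>~~
~~~~+~~~
~~~~~~~~
~~~~~~~~
~~~~~~~~
~~~~~~~~
[3] ~~~~~~~~
~~~~~~~~
~~~~~~~~
~~~~++~~
~~~~+v~~
~~~~~~~~
~~~~~~~~
~~~~~~~~
~~~~~~~~
[4] ~~~~~~~~
~~~~~~~~
~~~~~~~~
~~~~++~~
~~~~<+~~
~~~~~~~~
~~~~~~~~
~~~~~~~~
~~~~~~~~
[5] ~~~~~~~~
~~~~~~~~
~~~~~~~~
~~~~++~~
~~~~~+~~
~~~~v~~~
~~~~~~~~
~~~~~~~~
~~~~~~~~
[6] ~~~~~~~~
~~~~~~~~
~~~~~~~~
~~~~++~~
~~~~~+~~
~~~<+~~~
~~~~~~~~
~~~~~~~~
~~~~~~~~
[7] ~~~~~~~~
~~~~~~~~
~~~~~~~~
~~~~++~~
~~~^~+~~
~~~++~~~
~~~~~~~~
~~~~~~~~
~~~~~~~~
[8] ~~~~~~~~
~~~~~~~~
~~~~~~~~
~~~~++~~
~~~+>+~~
~~~++~~~
~~~~~~~~
~~~~~~~~
~~~~~~~~
[9] ~~~~~~~~
~~~~~~~~
~~~~~~~~
~~~~++~~
~~~+++~~
~~~+v~~~
~~~~~~~~
~~~~~~~~
~~~~~~~~
[10] ~~~~~~~~
~~~~~~~~
~~~~~~~~
~~~~++~~
~~~+++~~
~~~+~>~~
~~~~~~~~
~~~~~~~~
~~~~~~~~
[11] ~~~~~~~~
~~~~~~~~
~~~~~~~~
~~~~++~~
~~~+++~~
~~~+~+~~
~~~~~v~~
~~~~~~~~
~~~~~~~~
[12] ~~~~~~~~
~~~~~~~~
~~~~~~~~
~~~~++~~
~~~+++~~
~~~+~+~~
~~~~<+~~
~~~~~~~~
~~~~~~~~
[13] ~~~~~~~~
~~~~~~~~
~~~~~~~~
~~~~++~~
~~~+++~~
~~~+^+~~
~~~~++~~
~~~~~~~~
~~~~~~~~
[14] ~~~~~~~~
~~~~~~~~
~~~~~~~~
~~~~++~~
~~~+++~~
~~~++>~~
~~~~++~~
~~~~~~~~
~~~~~~~~
[15] ~~~~~~~~
~~~~~~~~
~~~~~~~~
~~~~++~~
~~~++^~~
~~~++~~~
~~~~++~~
~~~~~~~~
~~~~~~~~
[16] ~~~~~~~~
~~~~~~~~
~~~~~~~~
~~~~++~~
~~~+<~~~
~~~++~~~
~~~~++~~
~~~~~~~~
~~~~~~~~
[17] ~~~~~~~~
~~~~~~~~
~~~~~~~~
~~~~++~~
~~~+~~~~
~~~+v~~~
~~~~++~~
~~~~~~~~
~~~~~~~~
[18] ~~~~~~~~
~~~~~~~~
~~~~~~~~
~~~~++~~
~~~+~~~~
~~~+~>~~
~~~~++~~
~~~~~~~~
~~~~~~~~
[19] ~~~~~~~~
~~~~~~~~
~~~~~~~~
~~~~++~~
~~~+~~~~
~~~+~+~~
~~~~+v~~
~~~~~~~~
~~~~~~~~
[20] ~~~~~~~~
~~~~~~~~
~~~~~~~~
~~~~++~~
~~~+~~~~
~~~+~+~~
~~~~+~>~
~~~~~~~~
~~~~~~~~
[21] ~~~~~~~~
~~~~~~~~
~~~~~~~~
~~~~++~~
~~~+~~~~
~~~+~+~~
~~~~+~+~
~~~~~~v~
~~~~~~~~
[22] ~~~~~~~~
~~~~~~~~
~~~~~~~~
~~~~++~~
~~~+~~~~
~~~+~+~~
~~~~+~+~
~~~~~<+~
~~~~~~~~
[23] ~~~~~~~~
~~~~~~~~
~~~~~~~~
~~~~++~~
~~~+~~~~
~~~+~+~~
~~~~+^+~
~~~~~++~
~~~~~~~~
[24] ~~~~~~~~
~~~~~~~~
~~~~~~~~
~~~~++~~
~~~+~~~~
~~~+~+~~
~~~~++>~
~~~~~++~
~~~~~~~~
[25] ~~~~~~~~
~~~~~~~~
~~~~~~~~
~~~~++~~
~~~+~~~~
~~~+~+^~
~~~~++~~
~~~~~++~
~~~~~~~~
[26] ~~~~~~~~
~~~~~~~~
~~~~~~~~
~~~~++~~
~~~+~~~~
~~~+~++>
~~~~++~~
~~~~~++~
~~~~~~~~
[27] ~~~~~~~~
~~~~~~~~
~~~~~~~~
~~~~++~~
~~~+~~~~
~~~+~+++
~~~~++~v
~~~~~++~
~~~~~~~~
[28] ~~~~~~~~
~~~~~~~~
~~~~~~~~
~~~~++~~
~~~+~~~~
~~~+~+++
~~~~++<+
~~~~~++~
~~~~~~~~
[29] ~~~~~~~~
~~~~~~~~
~~~~~~~~
~~~~++~~
~~~+~~~~
~~~+~+^+
~~~~++++
~~~~~++~
~~~~~~~~
[30] ~~~~~~~~
~~~~~~~~
~~~~~~~~
~~~~++~~
~~~+~~~~
~~~+~<~+
~~~~++++
~~~~~++~
~~~~~~~~
[31] ~~~~~~~~
~~~~~~~~
~~~~~~~~
~~~~++~~
~~~+~~~~
~~~+~~~+
~~~~+v++
~~~~~++~
~~~~~~~~
[32] ~~~~~~~~
~~~~~~~~
~~~~~~~~
~~~~++~~
~~~+~~~~
~~~+~~~+
~~~~+~>+
~~~~~++~
~~~~~~~~

6,6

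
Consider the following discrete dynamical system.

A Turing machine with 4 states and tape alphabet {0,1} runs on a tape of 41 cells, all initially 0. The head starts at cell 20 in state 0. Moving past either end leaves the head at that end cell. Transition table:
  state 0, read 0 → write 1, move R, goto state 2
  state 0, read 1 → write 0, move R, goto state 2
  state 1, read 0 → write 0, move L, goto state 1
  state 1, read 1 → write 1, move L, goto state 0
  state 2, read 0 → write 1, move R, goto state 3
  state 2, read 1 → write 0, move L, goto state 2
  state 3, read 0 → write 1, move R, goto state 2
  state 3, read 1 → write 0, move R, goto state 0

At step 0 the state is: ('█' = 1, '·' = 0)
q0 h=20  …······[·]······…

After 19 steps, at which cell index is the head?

39

t=0: q0 h=20  …······[·]······…
t=1: q2 h=21  …·····█[·]······…
t=2: q3 h=22  …····██[·]······…
t=3: q2 h=23  …···███[·]······…
t=4: q3 h=24  …··████[·]······…
t=5: q2 h=25  …·█████[·]······…
t=6: q3 h=26  …██████[·]······…
t=7: q2 h=27  …██████[·]······…
t=8: q3 h=28  …██████[·]······…
t=9: q2 h=29  …██████[·]······…
t=10: q3 h=30  …██████[·]······…
t=11: q2 h=31  …██████[·]······…
t=12: q3 h=32  …██████[·]······…
t=13: q2 h=33  …██████[·]······…
t=14: q3 h=34  …██████[·]······|
t=15: q2 h=35  …██████[·]·····|
t=16: q3 h=36  …██████[·]····|
t=17: q2 h=37  …██████[·]···|
t=18: q3 h=38  …██████[·]··|
t=19: q2 h=39  …██████[·]·|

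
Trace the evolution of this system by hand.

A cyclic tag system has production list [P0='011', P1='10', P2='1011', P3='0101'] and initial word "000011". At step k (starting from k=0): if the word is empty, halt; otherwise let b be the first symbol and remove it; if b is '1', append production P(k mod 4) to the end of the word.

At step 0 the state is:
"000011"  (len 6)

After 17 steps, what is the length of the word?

0) "000011"  (len 6)
1) "00011"  (len 5)
2) "0011"  (len 4)
3) "011"  (len 3)
4) "11"  (len 2)
5) "1011"  (len 4)
6) "01110"  (len 5)
7) "1110"  (len 4)
8) "1100101"  (len 7)
9) "100101011"  (len 9)
10) "0010101110"  (len 10)
11) "010101110"  (len 9)
12) "10101110"  (len 8)
13) "0101110011"  (len 10)
14) "101110011"  (len 9)
15) "011100111011"  (len 12)
16) "11100111011"  (len 11)
17) "1100111011011"  (len 13)

13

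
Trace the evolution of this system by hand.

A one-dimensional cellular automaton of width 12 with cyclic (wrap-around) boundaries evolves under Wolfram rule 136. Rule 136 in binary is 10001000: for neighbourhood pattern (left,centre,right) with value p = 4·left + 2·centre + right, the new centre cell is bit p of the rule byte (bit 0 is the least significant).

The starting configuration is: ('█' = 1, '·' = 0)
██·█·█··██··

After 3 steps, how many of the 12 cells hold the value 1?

0) ██·█·█··██··
1) █·······█···
2) ············
3) ············

0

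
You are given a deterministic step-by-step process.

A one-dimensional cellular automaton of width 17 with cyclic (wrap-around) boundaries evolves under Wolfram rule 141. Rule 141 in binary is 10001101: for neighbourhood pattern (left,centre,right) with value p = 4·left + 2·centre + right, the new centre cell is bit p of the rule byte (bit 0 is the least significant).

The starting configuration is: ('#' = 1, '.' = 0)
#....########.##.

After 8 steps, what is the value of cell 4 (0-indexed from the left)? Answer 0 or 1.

0

[0] #....########.##.
[1] #.##.#######..#..
[2] #.#..######...#..
[3] #.#..#####..#.#..
[4] #.#..####...#.#..
[5] #.#..###..#.#.#..
[6] #.#..##...#.#.#..
[7] #.#..#..#.#.#.#..
[8] #.#..#..#.#.#.#..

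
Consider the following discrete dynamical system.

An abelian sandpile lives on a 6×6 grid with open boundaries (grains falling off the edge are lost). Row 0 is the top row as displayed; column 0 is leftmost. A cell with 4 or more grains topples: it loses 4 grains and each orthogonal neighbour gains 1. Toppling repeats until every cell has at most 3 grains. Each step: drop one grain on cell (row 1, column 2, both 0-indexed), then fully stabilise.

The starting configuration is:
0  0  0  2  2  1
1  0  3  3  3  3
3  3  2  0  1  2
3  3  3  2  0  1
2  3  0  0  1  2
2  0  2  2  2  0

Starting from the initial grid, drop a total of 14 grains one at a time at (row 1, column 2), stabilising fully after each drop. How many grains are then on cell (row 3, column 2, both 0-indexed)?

1

step 0: 0  0  0  2  2  1
1  0  3  3  3  3
3  3  2  0  1  2
3  3  3  2  0  1
2  3  0  0  1  2
2  0  2  2  2  0
step 1: 0  0  1  3  3  2
1  1  1  1  1  0
3  3  3  1  2  3
3  3  3  2  0  1
2  3  0  0  1  2
2  0  2  2  2  0
step 2: 0  0  1  3  3  2
1  1  2  1  1  0
3  3  3  1  2  3
3  3  3  2  0  1
2  3  0  0  1  2
2  0  2  2  2  0
step 3: 0  0  1  3  3  2
1  1  3  1  1  0
3  3  3  1  2  3
3  3  3  2  0  1
2  3  0  0  1  2
2  0  2  2  2  0
step 4: 0  0  2  3  3  2
2  3  1  2  1  0
1  2  2  2  2  3
2  3  1  3  0  1
0  1  2  0  1  2
3  1  2  2  2  0
step 5: 0  0  2  3  3  2
2  3  2  2  1  0
1  2  2  2  2  3
2  3  1  3  0  1
0  1  2  0  1  2
3  1  2  2  2  0
step 6: 0  0  2  3  3  2
2  3  3  2  1  0
1  2  2  2  2  3
2  3  1  3  0  1
0  1  2  0  1  2
3  1  2  2  2  0
step 7: 0  1  3  3  3  2
3  0  1  3  1  0
1  3  3  2  2  3
2  3  1  3  0  1
0  1  2  0  1  2
3  1  2  2  2  0
step 8: 0  1  3  3  3  2
3  0  2  3  1  0
1  3  3  2  2  3
2  3  1  3  0  1
0  1  2  0  1  2
3  1  2  2  2  0
step 9: 0  1  3  3  3  2
3  0  3  3  1  0
1  3  3  2  2  3
2  3  1  3  0  1
0  1  2  0  1  2
3  1  2  2  2  0
step 10: 0  2  1  2  0  3
3  2  3  2  3  0
2  1  3  1  3  3
3  1  0  1  1  1
0  2  3  1  1  2
3  1  2  2  2  0
step 11: 0  2  2  2  0  3
3  3  1  3  3  0
2  2  0  2  3  3
3  1  1  1  1  1
0  2  3  1  1  2
3  1  2  2  2  0
step 12: 0  2  2  2  0  3
3  3  2  3  3  0
2  2  0  2  3  3
3  1  1  1  1  1
0  2  3  1  1  2
3  1  2  2  2  0
step 13: 0  2  2  2  0  3
3  3  3  3  3  0
2  2  0  2  3  3
3  1  1  1  1  1
0  2  3  1  1  2
3  1  2  2  2  0
step 14: 1  3  3  3  1  3
0  1  2  2  1  2
3  3  2  0  2  0
3  1  1  2  2  2
0  2  3  1  1  2
3  1  2  2  2  0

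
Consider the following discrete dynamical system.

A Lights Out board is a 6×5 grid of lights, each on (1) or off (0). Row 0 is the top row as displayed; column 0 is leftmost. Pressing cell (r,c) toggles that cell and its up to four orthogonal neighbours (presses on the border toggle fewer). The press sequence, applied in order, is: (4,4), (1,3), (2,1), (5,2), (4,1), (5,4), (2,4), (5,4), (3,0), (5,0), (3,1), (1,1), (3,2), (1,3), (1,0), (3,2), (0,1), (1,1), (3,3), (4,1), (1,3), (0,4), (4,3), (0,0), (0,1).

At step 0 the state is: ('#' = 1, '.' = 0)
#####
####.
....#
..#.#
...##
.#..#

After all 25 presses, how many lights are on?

step 0: #####
####.
....#
..#.#
...##
.#..#
step 1: #####
####.
....#
..#..
.....
.#...
step 2: ###.#
##..#
...##
..#..
.....
.#...
step 3: ###.#
#...#
#####
.##..
.....
.#...
step 4: ###.#
#...#
#####
.##..
..#..
..##.
step 5: ###.#
#...#
#####
..#..
##...
.###.
step 6: ###.#
#...#
#####
..#..
##..#
.##.#
step 7: ###.#
#....
###..
..#.#
##..#
.##.#
step 8: ###.#
#....
###..
..#.#
##...
.###.
step 9: ###.#
#....
.##..
###.#
.#...
.###.
step 10: ###.#
#....
.##..
###.#
##...
#.##.
step 11: ###.#
#....
..#..
....#
#....
#.##.
step 12: #.#.#
.##..
.##..
....#
#....
#.##.
step 13: #.#.#
.##..
.#...
.####
#.#..
#.##.
step 14: #.###
.#.##
.#.#.
.####
#.#..
#.##.
step 15: ..###
#..##
##.#.
.####
#.#..
#.##.
step 16: ..###
#..##
####.
....#
#....
#.##.
step 17: ##.##
##.##
####.
....#
#....
#.##.
step 18: #..##
..###
#.##.
....#
#....
#.##.
step 19: #..##
..###
#.#..
..##.
#..#.
#.##.
step 20: #..##
..###
#.#..
.###.
.###.
####.
step 21: #...#
.....
#.##.
.###.
.###.
####.
step 22: #..#.
....#
#.##.
.###.
.###.
####.
step 23: #..#.
....#
#.##.
.##..
.#..#
###..
step 24: .#.#.
#...#
#.##.
.##..
.#..#
###..
step 25: #.##.
##..#
#.##.
.##..
.#..#
###..

16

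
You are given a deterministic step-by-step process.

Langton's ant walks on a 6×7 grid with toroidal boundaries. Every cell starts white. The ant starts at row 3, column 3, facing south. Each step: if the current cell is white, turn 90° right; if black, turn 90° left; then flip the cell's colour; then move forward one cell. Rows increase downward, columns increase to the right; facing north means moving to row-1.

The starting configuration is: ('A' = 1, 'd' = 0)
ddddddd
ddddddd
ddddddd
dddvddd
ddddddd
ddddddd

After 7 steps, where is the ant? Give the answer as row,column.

4,3

t=0: ddddddd
ddddddd
ddddddd
dddvddd
ddddddd
ddddddd
t=1: ddddddd
ddddddd
ddddddd
dd<Addd
ddddddd
ddddddd
t=2: ddddddd
ddddddd
dd^dddd
ddAAddd
ddddddd
ddddddd
t=3: ddddddd
ddddddd
ddA>ddd
ddAAddd
ddddddd
ddddddd
t=4: ddddddd
ddddddd
ddAAddd
ddAvddd
ddddddd
ddddddd
t=5: ddddddd
ddddddd
ddAAddd
ddAd>dd
ddddddd
ddddddd
t=6: ddddddd
ddddddd
ddAAddd
ddAdAdd
ddddvdd
ddddddd
t=7: ddddddd
ddddddd
ddAAddd
ddAdAdd
ddd<Add
ddddddd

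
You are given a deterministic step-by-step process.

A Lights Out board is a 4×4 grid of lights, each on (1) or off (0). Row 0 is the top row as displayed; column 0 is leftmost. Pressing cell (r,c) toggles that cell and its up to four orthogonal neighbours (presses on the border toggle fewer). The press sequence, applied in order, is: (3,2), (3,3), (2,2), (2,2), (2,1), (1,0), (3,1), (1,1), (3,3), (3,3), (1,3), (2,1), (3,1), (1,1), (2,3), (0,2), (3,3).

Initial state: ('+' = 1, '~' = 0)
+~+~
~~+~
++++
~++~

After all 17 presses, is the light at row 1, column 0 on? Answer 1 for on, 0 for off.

1

0) +~+~
~~+~
++++
~++~
1) +~+~
~~+~
++~+
~~~+
2) +~+~
~~+~
++~~
~~+~
3) +~+~
~~~~
+~++
~~~~
4) +~+~
~~+~
++~~
~~+~
5) +~+~
~++~
~~+~
~++~
6) ~~+~
+~+~
+~+~
~++~
7) ~~+~
+~+~
+++~
+~~~
8) ~++~
~+~~
+~+~
+~~~
9) ~++~
~+~~
+~++
+~++
10) ~++~
~+~~
+~+~
+~~~
11) ~+++
~+++
+~++
+~~~
12) ~+++
~~++
~+~+
++~~
13) ~+++
~~++
~~~+
~~+~
14) ~~++
++~+
~+~+
~~+~
15) ~~++
++~~
~++~
~~++
16) ~+~~
+++~
~++~
~~++
17) ~+~~
+++~
~+++
~~~~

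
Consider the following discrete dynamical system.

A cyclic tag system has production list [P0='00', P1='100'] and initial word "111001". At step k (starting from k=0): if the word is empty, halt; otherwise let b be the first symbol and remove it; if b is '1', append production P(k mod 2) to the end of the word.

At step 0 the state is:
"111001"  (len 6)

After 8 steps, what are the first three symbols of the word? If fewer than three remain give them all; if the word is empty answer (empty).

100

k=0  "111001"  (len 6)
k=1  "1100100"  (len 7)
k=2  "100100100"  (len 9)
k=3  "0010010000"  (len 10)
k=4  "010010000"  (len 9)
k=5  "10010000"  (len 8)
k=6  "0010000100"  (len 10)
k=7  "010000100"  (len 9)
k=8  "10000100"  (len 8)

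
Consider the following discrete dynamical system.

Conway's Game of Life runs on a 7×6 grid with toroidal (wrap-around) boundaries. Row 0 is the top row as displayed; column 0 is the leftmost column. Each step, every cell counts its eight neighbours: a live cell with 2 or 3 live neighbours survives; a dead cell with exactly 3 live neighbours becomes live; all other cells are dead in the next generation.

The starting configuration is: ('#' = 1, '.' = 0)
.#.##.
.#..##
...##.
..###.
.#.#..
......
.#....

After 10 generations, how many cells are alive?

2

gen 0: .#.##.
.#..##
...##.
..###.
.#.#..
......
.#....
gen 1: .#.###
#....#
......
......
...##.
..#...
..#...
gen 2: .#####
#....#
......
......
...#..
..#...
.##.#.
gen 3: ......
####.#
......
......
......
.##...
#...##
gen 4: ..##..
###...
###...
......
......
##...#
##...#
gen 5: ...#.#
#.....
#.#...
.#....
#.....
.#...#
....##
gen 6: #....#
##...#
#.....
##....
##....
....##
.....#
gen 7: .#..#.
.#....
......
.....#
.#....
....##
......
gen 8: ......
......
......
......
#...##
......
....##
gen 9: ......
......
......
.....#
.....#
#.....
......
gen 10: ......
......
......
......
#....#
......
......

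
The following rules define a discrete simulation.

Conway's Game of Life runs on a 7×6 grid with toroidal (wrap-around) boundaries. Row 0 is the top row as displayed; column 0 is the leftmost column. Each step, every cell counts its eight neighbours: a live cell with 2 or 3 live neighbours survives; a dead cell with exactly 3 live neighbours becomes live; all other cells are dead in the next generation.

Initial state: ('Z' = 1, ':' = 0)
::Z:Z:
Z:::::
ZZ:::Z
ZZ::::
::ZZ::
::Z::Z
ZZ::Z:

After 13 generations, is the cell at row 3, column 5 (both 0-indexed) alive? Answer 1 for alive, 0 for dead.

1

k=0  ::Z:Z:
Z:::::
ZZ:::Z
ZZ::::
::ZZ::
::Z::Z
ZZ::Z:
k=1  Z::Z::
Z:::::
:::::Z
:::::Z
Z:ZZ::
Z:Z:ZZ
ZZZ:Z:
k=2  Z:ZZ::
Z::::Z
Z::::Z
Z:::ZZ
Z:ZZ::
::::Z:
::Z:Z:
k=3  Z:ZZZ:
::::Z:
:Z::::
:::ZZ:
ZZ:Z::
:ZZ:ZZ
:ZZ:ZZ
k=4  Z:Z:::
:ZZ:ZZ
:::ZZ:
ZZ:ZZ:
ZZ::::
::::::
::::::
k=5  Z:ZZ:Z
ZZZ:ZZ
::::::
ZZ:ZZ:
ZZZ::Z
::::::
::::::
k=6  ::ZZ::
::Z:Z:
::::::
:::ZZ:
::ZZZZ
ZZ::::
::::::
k=7  ::ZZ::
::Z:::
::::Z:
::Z::Z
ZZZ::Z
ZZZZZZ
:ZZ:::
k=8  :::Z::
::Z:::
:::Z::
::ZZZZ
::::::
::::Z:
:::::Z
k=9  ::::::
::ZZ::
::::::
::ZZZ:
:::::Z
::::::
::::Z:
k=10  :::Z::
::::::
::::Z:
:::ZZ:
:::ZZ:
::::::
::::::
k=11  ::::::
::::::
:::ZZ:
:::::Z
:::ZZ:
::::::
::::::
k=12  ::::::
::::::
::::Z:
:::::Z
::::Z:
::::::
::::::
k=13  ::::::
::::::
::::::
::::ZZ
::::::
::::::
::::::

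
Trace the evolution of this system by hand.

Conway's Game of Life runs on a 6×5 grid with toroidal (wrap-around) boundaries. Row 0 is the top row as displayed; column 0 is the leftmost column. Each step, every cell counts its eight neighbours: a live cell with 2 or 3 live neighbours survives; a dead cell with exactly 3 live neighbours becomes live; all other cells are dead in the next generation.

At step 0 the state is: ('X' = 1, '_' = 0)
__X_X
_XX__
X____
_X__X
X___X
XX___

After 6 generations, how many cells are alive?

[0] __X_X
_XX__
X____
_X__X
X___X
XX___
[1] __XX_
XXXX_
X_X__
_X__X
____X
_X_X_
[2] X____
X____
_____
_X_XX
__XXX
___XX
[3] X____
_____
X___X
X___X
_____
X_X__
[4] _X___
X___X
X___X
X___X
XX__X
_X___
[5] _X___
_X__X
_X_X_
___X_
_X__X
_XX__
[6] _X___
_X___
X__XX
X__XX
XX_X_
_XX__

13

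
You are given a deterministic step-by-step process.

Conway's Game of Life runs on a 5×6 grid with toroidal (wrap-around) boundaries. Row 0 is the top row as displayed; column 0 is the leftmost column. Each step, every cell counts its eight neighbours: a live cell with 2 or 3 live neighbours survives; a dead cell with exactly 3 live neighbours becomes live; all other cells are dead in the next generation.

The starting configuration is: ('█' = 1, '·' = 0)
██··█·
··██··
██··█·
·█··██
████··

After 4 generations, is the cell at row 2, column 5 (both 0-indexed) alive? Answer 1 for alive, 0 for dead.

1

step 0: ██··█·
··██··
██··█·
·█··██
████··
step 1: █···██
··███·
██··█·
····█·
···█··
step 2: ··█··█
··█···
·██·█·
···███
···█··
step 3: ··██··
··█···
·██·██
·····█
··██·█
step 4: ·█··█·
····█·
██████
·█···█
··██··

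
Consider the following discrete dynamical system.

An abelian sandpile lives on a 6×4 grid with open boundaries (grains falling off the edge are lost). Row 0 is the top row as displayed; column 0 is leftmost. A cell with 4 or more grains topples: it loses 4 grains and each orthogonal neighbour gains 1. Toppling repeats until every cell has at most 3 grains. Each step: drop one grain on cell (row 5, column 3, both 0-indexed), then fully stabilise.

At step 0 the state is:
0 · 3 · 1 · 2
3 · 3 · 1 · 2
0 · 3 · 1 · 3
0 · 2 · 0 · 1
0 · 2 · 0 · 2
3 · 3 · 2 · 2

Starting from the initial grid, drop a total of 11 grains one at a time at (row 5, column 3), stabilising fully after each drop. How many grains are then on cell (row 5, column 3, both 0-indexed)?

3

[0] 0 · 3 · 1 · 2
3 · 3 · 1 · 2
0 · 3 · 1 · 3
0 · 2 · 0 · 1
0 · 2 · 0 · 2
3 · 3 · 2 · 2
[1] 0 · 3 · 1 · 2
3 · 3 · 1 · 2
0 · 3 · 1 · 3
0 · 2 · 0 · 1
0 · 2 · 0 · 2
3 · 3 · 2 · 3
[2] 0 · 3 · 1 · 2
3 · 3 · 1 · 2
0 · 3 · 1 · 3
0 · 2 · 0 · 1
0 · 2 · 0 · 3
3 · 3 · 3 · 0
[3] 0 · 3 · 1 · 2
3 · 3 · 1 · 2
0 · 3 · 1 · 3
0 · 2 · 0 · 1
0 · 2 · 0 · 3
3 · 3 · 3 · 1
[4] 0 · 3 · 1 · 2
3 · 3 · 1 · 2
0 · 3 · 1 · 3
0 · 2 · 0 · 1
0 · 2 · 0 · 3
3 · 3 · 3 · 2
[5] 0 · 3 · 1 · 2
3 · 3 · 1 · 2
0 · 3 · 1 · 3
0 · 2 · 0 · 1
0 · 2 · 0 · 3
3 · 3 · 3 · 3
[6] 0 · 3 · 1 · 2
3 · 3 · 1 · 2
0 · 3 · 1 · 3
0 · 2 · 0 · 2
1 · 3 · 2 · 0
0 · 1 · 1 · 2
[7] 0 · 3 · 1 · 2
3 · 3 · 1 · 2
0 · 3 · 1 · 3
0 · 2 · 0 · 2
1 · 3 · 2 · 0
0 · 1 · 1 · 3
[8] 0 · 3 · 1 · 2
3 · 3 · 1 · 2
0 · 3 · 1 · 3
0 · 2 · 0 · 2
1 · 3 · 2 · 1
0 · 1 · 2 · 0
[9] 0 · 3 · 1 · 2
3 · 3 · 1 · 2
0 · 3 · 1 · 3
0 · 2 · 0 · 2
1 · 3 · 2 · 1
0 · 1 · 2 · 1
[10] 0 · 3 · 1 · 2
3 · 3 · 1 · 2
0 · 3 · 1 · 3
0 · 2 · 0 · 2
1 · 3 · 2 · 1
0 · 1 · 2 · 2
[11] 0 · 3 · 1 · 2
3 · 3 · 1 · 2
0 · 3 · 1 · 3
0 · 2 · 0 · 2
1 · 3 · 2 · 1
0 · 1 · 2 · 3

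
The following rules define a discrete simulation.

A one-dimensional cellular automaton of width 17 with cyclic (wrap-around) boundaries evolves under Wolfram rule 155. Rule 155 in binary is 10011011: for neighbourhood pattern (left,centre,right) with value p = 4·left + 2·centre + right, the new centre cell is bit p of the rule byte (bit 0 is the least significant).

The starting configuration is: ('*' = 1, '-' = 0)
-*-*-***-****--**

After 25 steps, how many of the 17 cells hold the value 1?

0) -*-*-***-****--**
1) -----**--***-***-
2) ******-****--**-*
3) *****--***-***--*
4) ****-****--**-***
5) ***--***-***--***
6) **-****--**-*****
7) *--***-***--*****
8) -****--**-*******
9) -***-***--******-
10) ***--**-*******-*
11) **-***--******--*
12) *--**-*******-***
13) -***--******--***
14) -**-*******-****-
15) **--******--***-*
16) *-*******-****--*
17) --******--***-***
18) *******-****--**-
19) ******--***-***--
20) *****-****--**-**
21) ****--***-***--**
22) ***-****--**-****
23) **--***-***--****
24) *-****--**-******
25) --***-***--******

12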